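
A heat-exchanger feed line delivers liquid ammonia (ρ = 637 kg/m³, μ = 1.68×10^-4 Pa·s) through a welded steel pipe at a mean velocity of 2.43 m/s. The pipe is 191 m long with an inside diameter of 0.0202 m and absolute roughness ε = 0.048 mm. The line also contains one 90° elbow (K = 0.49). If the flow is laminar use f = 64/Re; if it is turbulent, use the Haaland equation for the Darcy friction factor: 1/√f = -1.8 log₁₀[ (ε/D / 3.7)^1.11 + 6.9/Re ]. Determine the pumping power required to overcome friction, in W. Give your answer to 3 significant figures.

Reynolds number Re = ρVD/μ = 637 · 2.43 · 0.0202 / 0.000168 = 1.861e+05.
Re > 4000 → turbulent. Relative roughness ε/D = 4.8e-05/0.0202 = 0.00238. Haaland: 1/√f = -1.8 log₁₀[(0.00238/3.7)^1.11 + 6.9/1.861e+05] = -1.8 log₁₀[0.000286 + 3.71e-05] = 6.283, so f = 0.02533.
Total minor-loss coefficient ΣK = 1·0.49 = 0.49.
ΔP = [f·L/D + ΣK]·(ρV²/2) = [0.02533·191/0.0202 + 0.49]·(637·2.43²/2) = [239.5 + 0.49]·1881 = 4.514e+05 Pa.
Q = V·A = 2.43·0.0003205 = 0.0007788 m³/s.
Pumping power P = QΔP = 0.0007788·4.514e+05 = 351.5 W = 352 W.

P ≈ 352 W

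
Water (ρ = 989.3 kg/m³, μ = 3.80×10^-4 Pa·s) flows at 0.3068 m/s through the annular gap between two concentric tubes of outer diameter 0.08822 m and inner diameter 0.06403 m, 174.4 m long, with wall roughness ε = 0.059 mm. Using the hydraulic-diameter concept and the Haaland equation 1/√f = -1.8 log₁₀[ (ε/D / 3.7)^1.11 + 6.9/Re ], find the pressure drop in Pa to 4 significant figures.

Hydraulic diameter D_h = 4A/P = D_o - D_i = 0.08822 - 0.06403 = 0.02419 m.
Re = ρVD_h/μ = 989.3·0.3068·0.02419/0.00038 = 1.932e+04.
ε/D_h = 5.9e-05/0.02419 = 0.00244; Haaland gives 1/√f = -1.8 log₁₀[0.000295+0.000357] = 5.735, so f = 0.03041.
ΔP = f(L/D_h)(ρV²/2) = 0.03041·174.4/0.02419·46.56 = 1.021e+04 Pa.

ΔP ≈ 10210 Pa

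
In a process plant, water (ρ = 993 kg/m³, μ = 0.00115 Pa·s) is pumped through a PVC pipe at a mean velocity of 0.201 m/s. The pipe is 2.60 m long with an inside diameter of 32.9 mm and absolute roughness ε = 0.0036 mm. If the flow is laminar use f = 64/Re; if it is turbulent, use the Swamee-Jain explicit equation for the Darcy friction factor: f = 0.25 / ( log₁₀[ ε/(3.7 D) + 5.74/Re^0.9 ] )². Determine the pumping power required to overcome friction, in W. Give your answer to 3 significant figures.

Reynolds number Re = ρVD/μ = 993 · 0.201 · 0.0329 / 0.00115 = 5710.
Re > 4000 → turbulent. Relative roughness ε/D = 3.6e-06/0.0329 = 0.000109. Swamee-Jain: f = 0.25/(log₁₀[0.000109/3.7 + 5.74/5710^0.9])² = 0.25/(log₁₀[2.96e-05 + 0.00239])² = 0.25/(-2.617)² = 0.03651.
Darcy-Weisbach: ΔP = f(L/D)(ρV²/2) = 0.03651·(2.6/0.0329)·(993·0.201²/2) = 0.03651·79.03·20.06 = 57.88 Pa.
Q = V·A = 0.201·0.0008501 = 0.0001709 m³/s.
Pumping power P = QΔP = 0.0001709·57.88 = 0.009890 W = 0.00989 W.

P ≈ 0.00989 W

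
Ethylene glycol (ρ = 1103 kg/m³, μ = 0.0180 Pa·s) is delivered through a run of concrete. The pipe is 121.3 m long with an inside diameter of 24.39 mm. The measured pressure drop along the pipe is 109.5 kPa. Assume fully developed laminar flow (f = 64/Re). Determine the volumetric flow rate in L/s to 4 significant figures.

For laminar flow, f = 64/Re with Re = ρVD/μ, so Darcy-Weisbach reduces to ΔP = 32μLV/D². Solving for V: V = ΔP·D²/(32μL) = 1.095e+05·(0.02439)²/(32·0.018·121.3) = 0.9323 m/s.
Check: Re = ρVD/μ = 1103·0.9323·0.02439/0.018 = 1393 < 2300, so the laminar assumption holds.
Q = V·A = 0.9323·(π/4·0.02439²) = 0.0004356 m³/s = 0.4356 L/s.

Q ≈ 0.4356 L/s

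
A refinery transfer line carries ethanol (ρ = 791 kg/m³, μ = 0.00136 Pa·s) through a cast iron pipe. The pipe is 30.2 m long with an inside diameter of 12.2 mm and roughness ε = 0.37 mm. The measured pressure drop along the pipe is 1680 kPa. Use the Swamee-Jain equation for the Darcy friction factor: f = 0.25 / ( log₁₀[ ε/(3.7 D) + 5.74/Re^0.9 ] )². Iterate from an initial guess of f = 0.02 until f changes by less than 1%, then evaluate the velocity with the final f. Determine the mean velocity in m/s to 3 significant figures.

V ≈ 5.41 m/s

Rearranging Darcy-Weisbach: V = √(2·ΔP·D/(f·L·ρ)). With ε/D = 0.00037/0.0122 = 0.0303, iterate starting from f = 0.02:
  f = 0.02 → V = √(2·1.68e+06·0.0122/(0.02·30.2·791)) = 9.263 m/s; Re = ρVD/μ = 6.573e+04; f → 0.0582
  f = 0.0582 → V = 5.43 m/s; Re = 3.853e+04; f → 0.05867
Converged (Δf/f < 1%). With the final f = 0.05867: V = √(2·1.68e+06·0.0122/(0.05867·30.2·791)) = 5.408 m/s.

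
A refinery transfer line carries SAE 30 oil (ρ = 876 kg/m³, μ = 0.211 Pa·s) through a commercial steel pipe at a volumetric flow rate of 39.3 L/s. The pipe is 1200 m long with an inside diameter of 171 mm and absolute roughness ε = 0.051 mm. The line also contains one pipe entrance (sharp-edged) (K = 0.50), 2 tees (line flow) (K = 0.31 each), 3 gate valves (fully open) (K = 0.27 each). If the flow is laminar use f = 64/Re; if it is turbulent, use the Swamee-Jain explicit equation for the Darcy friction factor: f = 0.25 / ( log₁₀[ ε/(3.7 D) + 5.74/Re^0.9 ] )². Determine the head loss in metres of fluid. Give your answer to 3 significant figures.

Q = 39.3 L/s = 39.3/1000 = 0.0393 m³/s.
Cross-sectional area A = πD²/4 = π(0.171)²/4 = 0.02297 m²; mean velocity V = Q/A = 0.0393/0.02297 = 1.711 m/s.
Reynolds number Re = ρVD/μ = 876 · 1.711 · 0.171 / 0.211 = 1215.
Re < 2300 → laminar flow, so f = 64/Re = 64/1215 = 0.05268 (the turbulent correlation is not needed).
Total minor-loss coefficient ΣK = 1·0.5 + 2·0.31 + 3·0.27 = 1.93.
ΔP = [f·L/D + ΣK]·(ρV²/2) = [0.05268·1200/0.171 + 1.93]·(876·1.711²/2) = [369.7 + 1.93]·1283 = 4.766e+05 Pa.
Head loss h_f = ΔP/(ρg) = 4.766e+05/(876·9.81) = 55.5 m.

h_f ≈ 55.5 m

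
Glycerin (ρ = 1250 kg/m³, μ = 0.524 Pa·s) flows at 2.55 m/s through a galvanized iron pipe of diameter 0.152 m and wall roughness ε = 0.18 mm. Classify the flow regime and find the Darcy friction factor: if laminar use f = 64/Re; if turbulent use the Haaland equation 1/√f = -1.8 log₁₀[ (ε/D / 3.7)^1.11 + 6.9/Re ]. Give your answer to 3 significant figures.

f ≈ 0.0692

Re = ρVD/μ = 1250·2.55·0.152/0.524 = 924.6.
Re < 2300 → laminar, so f = 64/Re = 0.06922 (roughness is irrelevant in laminar flow).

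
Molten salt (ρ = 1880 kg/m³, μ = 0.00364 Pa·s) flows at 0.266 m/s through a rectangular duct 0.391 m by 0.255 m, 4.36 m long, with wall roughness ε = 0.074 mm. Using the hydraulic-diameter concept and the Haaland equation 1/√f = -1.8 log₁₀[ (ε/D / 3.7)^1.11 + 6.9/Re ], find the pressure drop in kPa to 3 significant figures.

ΔP ≈ 0.0208 kPa

Hydraulic diameter D_h = 4A/P = 4·(0.391·0.255)/(2·(0.391+0.255)) = 0.3988/1.292 = 0.3087 m.
Re = ρVD_h/μ = 1880·0.266·0.3087/0.00364 = 4.241e+04.
ε/D_h = 7.4e-05/0.3087 = 0.00024; Haaland gives 1/√f = -1.8 log₁₀[2.24e-05+0.000163] = 6.719, so f = 0.02215.
ΔP = f(L/D_h)(ρV²/2) = 0.02215·4.36/0.3087·66.51 = 20.81 Pa.
ΔP = 0.0208 kPa.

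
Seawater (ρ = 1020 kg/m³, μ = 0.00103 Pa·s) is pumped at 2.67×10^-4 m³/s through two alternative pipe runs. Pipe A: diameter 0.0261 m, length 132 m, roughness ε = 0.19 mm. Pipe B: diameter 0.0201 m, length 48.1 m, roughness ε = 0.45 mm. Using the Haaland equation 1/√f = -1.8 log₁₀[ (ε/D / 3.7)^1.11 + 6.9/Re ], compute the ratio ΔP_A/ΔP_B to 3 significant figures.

Pipe A: V = Q/A = 0.000267/0.000535 = 0.499 m/s; Re = 1.29e+04; ε/D = 0.00728; Haaland → f = 0.03891; ΔP_A = f(L/D)(ρV²/2) = 2.5e+04 Pa.
Pipe B: V = Q/A = 0.000267/0.0003173 = 0.8415 m/s; Re = 1.675e+04; ε/D = 0.0224; Haaland → f = 0.053; ΔP_B = f(L/D)(ρV²/2) = 4.58e+04 Pa.
ΔP_A/ΔP_B = 2.5e+04/4.58e+04 = 0.546.

ΔP_A/ΔP_B ≈ 0.546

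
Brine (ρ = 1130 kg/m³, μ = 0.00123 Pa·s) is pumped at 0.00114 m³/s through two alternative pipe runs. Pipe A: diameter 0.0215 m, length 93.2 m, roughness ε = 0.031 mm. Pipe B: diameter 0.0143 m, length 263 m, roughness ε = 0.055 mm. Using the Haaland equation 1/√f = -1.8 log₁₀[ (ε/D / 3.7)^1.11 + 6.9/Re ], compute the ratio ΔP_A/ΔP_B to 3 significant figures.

Pipe A: V = Q/A = 0.00114/0.0003631 = 3.14 m/s; Re = 6.202e+04; ε/D = 0.00144; Haaland → f = 0.02436; ΔP_A = f(L/D)(ρV²/2) = 5.882e+05 Pa.
Pipe B: V = Q/A = 0.00114/0.0001606 = 7.098 m/s; Re = 9.325e+04; ε/D = 0.00385; Haaland → f = 0.02922; ΔP_B = f(L/D)(ρV²/2) = 1.53e+07 Pa.
ΔP_A/ΔP_B = 5.882e+05/1.53e+07 = 0.0384.

ΔP_A/ΔP_B ≈ 0.0384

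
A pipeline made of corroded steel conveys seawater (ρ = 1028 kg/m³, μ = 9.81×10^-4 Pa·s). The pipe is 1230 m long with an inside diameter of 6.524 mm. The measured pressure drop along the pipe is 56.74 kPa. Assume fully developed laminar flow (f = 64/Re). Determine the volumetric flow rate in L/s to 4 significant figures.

For laminar flow, f = 64/Re with Re = ρVD/μ, so Darcy-Weisbach reduces to ΔP = 32μLV/D². Solving for V: V = ΔP·D²/(32μL) = 5.674e+04·(0.006524)²/(32·0.000981·1230) = 0.06255 m/s.
Check: Re = ρVD/μ = 1028·0.06255·0.006524/0.000981 = 427.6 < 2300, so the laminar assumption holds.
Q = V·A = 0.06255·(π/4·0.006524²) = 2.091e-06 m³/s = 0.002091 L/s.

Q ≈ 0.002091 L/s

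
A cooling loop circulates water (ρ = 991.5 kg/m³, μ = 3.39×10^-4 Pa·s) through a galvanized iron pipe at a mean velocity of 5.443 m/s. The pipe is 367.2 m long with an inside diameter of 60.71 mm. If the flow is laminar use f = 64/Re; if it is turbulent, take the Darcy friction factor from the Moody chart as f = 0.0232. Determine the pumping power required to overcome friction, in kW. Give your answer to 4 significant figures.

Reynolds number Re = ρVD/μ = 991.5 · 5.443 · 0.06071 / 0.000339 = 9.665e+05.
Re > 4000 → turbulent; use the Moody-chart value f = 0.0232.
Darcy-Weisbach: ΔP = f(L/D)(ρV²/2) = 0.0232·(367.2/0.06071)·(991.5·5.443²/2) = 0.0232·6048·1.469e+04 = 2.061e+06 Pa.
Q = V·A = 5.443·0.002895 = 0.01576 m³/s.
Pumping power P = QΔP = 0.01576·2.061e+06 = 32473 W = 32.47 kW.

P ≈ 32.47 kW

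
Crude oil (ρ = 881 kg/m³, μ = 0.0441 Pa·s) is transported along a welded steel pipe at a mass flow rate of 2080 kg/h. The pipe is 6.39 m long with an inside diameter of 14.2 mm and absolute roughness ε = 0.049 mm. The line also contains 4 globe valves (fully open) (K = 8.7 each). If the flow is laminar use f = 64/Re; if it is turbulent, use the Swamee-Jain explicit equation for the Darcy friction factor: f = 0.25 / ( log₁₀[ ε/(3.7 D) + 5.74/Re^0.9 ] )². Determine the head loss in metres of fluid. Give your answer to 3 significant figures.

ṁ = 2080 kg/h = 2080/3600 = 0.5778 kg/s.
A = πD²/4 = π(0.0142)²/4 = 0.0001584 m²; mean velocity V = ṁ/(ρA) = 0.5778/(881 · 0.0001584) = 4.141 m/s.
Reynolds number Re = ρVD/μ = 881 · 4.141 · 0.0142 / 0.0441 = 1175.
Re < 2300 → laminar flow, so f = 64/Re = 64/1175 = 0.05448 (the turbulent correlation is not needed).
Total minor-loss coefficient ΣK = 4·8.7 = 34.8.
ΔP = [f·L/D + ΣK]·(ρV²/2) = [0.05448·6.39/0.0142 + 34.8]·(881·4.141²/2) = [24.52 + 34.8]·7554 = 4.481e+05 Pa.
Head loss h_f = ΔP/(ρg) = 4.481e+05/(881·9.81) = 51.8 m.

h_f ≈ 51.8 m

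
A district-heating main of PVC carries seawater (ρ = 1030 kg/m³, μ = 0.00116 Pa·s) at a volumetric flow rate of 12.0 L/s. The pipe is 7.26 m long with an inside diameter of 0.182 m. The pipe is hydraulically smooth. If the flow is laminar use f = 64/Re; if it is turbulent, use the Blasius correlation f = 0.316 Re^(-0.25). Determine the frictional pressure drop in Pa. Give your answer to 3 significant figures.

Q = 12.0 L/s = 12.0/1000 = 0.012 m³/s.
Cross-sectional area A = πD²/4 = π(0.182)²/4 = 0.02602 m²; mean velocity V = Q/A = 0.012/0.02602 = 0.4613 m/s.
Reynolds number Re = ρVD/μ = 1030 · 0.4613 · 0.182 / 0.00116 = 7.454e+04.
Re > 4000 → turbulent. Smooth-pipe (Blasius): f = 0.316 Re^(-0.25) = 0.316/(7.454e+04)^0.25 = 0.01912.
Darcy-Weisbach: ΔP = f(L/D)(ρV²/2) = 0.01912·(7.26/0.182)·(1030·0.4613²/2) = 0.01912·39.89·109.6 = 83.59 Pa.

ΔP ≈ 83.6 Pa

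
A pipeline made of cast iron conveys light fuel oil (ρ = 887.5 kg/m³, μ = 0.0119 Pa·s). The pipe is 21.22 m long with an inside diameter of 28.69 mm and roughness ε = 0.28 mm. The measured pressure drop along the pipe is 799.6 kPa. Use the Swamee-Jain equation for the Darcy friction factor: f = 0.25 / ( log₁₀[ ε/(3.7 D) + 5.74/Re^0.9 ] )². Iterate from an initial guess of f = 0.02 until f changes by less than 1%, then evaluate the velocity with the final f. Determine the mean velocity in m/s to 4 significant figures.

Rearranging Darcy-Weisbach: V = √(2·ΔP·D/(f·L·ρ)). With ε/D = 0.00028/0.02869 = 0.00976, iterate starting from f = 0.02:
  f = 0.02 → V = √(2·7.996e+05·0.02869/(0.02·21.22·887.5)) = 11.04 m/s; Re = ρVD/μ = 2.362e+04; f → 0.04061
  f = 0.04061 → V = 7.745 m/s; Re = 1.657e+04; f → 0.04167
  f = 0.04167 → V = 7.646 m/s; Re = 1.636e+04; f → 0.04171
Converged (Δf/f < 1%). With the final f = 0.04171: V = √(2·7.996e+05·0.02869/(0.04171·21.22·887.5)) = 7.642 m/s.

V ≈ 7.642 m/s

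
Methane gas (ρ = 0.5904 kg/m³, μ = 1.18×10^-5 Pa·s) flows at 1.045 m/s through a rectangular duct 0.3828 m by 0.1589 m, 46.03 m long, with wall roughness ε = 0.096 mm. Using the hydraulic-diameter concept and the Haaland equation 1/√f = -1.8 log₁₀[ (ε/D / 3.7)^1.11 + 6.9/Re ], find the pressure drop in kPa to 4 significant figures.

ΔP ≈ 0.001991 kPa

Hydraulic diameter D_h = 4A/P = 4·(0.3828·0.1589)/(2·(0.3828+0.1589)) = 0.2433/1.083 = 0.2246 m.
Re = ρVD_h/μ = 0.5904·1.045·0.2246/1.18e-05 = 1.174e+04.
ε/D_h = 9.6e-05/0.2246 = 0.000427; Haaland gives 1/√f = -1.8 log₁₀[4.26e-05+0.000588] = 5.761, so f = 0.03013.
ΔP = f(L/D_h)(ρV²/2) = 0.03013·46.03/0.2246·0.3224 = 1.991 Pa.
ΔP = 0.001991 kPa.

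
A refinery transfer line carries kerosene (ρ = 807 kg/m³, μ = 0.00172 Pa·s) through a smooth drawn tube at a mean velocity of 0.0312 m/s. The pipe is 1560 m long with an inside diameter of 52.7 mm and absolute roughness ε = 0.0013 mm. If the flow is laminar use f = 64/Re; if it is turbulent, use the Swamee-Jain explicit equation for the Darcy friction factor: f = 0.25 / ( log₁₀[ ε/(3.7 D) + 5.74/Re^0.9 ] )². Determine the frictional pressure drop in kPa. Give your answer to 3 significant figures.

ΔP ≈ 0.965 kPa

Reynolds number Re = ρVD/μ = 807 · 0.0312 · 0.0527 / 0.00172 = 771.5.
Re < 2300 → laminar flow, so f = 64/Re = 64/771.5 = 0.08296 (the turbulent correlation is not needed).
Darcy-Weisbach: ΔP = f(L/D)(ρV²/2) = 0.08296·(1560/0.0527)·(807·0.0312²/2) = 0.08296·2.96e+04·0.3928 = 964.6 Pa.
ΔP = 964.6 Pa = 0.965 kPa.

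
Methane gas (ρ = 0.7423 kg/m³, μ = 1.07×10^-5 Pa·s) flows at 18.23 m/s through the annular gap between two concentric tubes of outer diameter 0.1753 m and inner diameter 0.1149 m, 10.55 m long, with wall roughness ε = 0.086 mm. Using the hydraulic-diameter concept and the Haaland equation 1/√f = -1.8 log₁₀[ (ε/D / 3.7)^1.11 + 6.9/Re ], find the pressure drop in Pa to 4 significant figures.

ΔP ≈ 513.7 Pa

Hydraulic diameter D_h = 4A/P = D_o - D_i = 0.1753 - 0.1149 = 0.0604 m.
Re = ρVD_h/μ = 0.7423·18.23·0.0604/1.07e-05 = 7.639e+04.
ε/D_h = 8.6e-05/0.0604 = 0.00142; Haaland gives 1/√f = -1.8 log₁₀[0.000162+9.03e-05] = 6.476, so f = 0.02384.
ΔP = f(L/D_h)(ρV²/2) = 0.02384·10.55/0.0604·123.3 = 513.7 Pa.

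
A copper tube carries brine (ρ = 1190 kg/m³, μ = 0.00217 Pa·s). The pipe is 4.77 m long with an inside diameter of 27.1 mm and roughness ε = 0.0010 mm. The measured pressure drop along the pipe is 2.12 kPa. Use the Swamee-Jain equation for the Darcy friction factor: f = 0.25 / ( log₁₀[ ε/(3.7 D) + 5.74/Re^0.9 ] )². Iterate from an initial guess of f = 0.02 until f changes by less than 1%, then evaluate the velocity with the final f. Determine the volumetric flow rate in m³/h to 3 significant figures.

Rearranging Darcy-Weisbach: V = √(2·ΔP·D/(f·L·ρ)). With ε/D = 1e-06/0.0271 = 3.69e-05, iterate starting from f = 0.02:
  f = 0.02 → V = √(2·2120·0.0271/(0.02·4.77·1190)) = 1.006 m/s; Re = ρVD/μ = 1.495e+04; f → 0.02789
  f = 0.02789 → V = 0.852 m/s; Re = 1.266e+04; f → 0.02913
  f = 0.02913 → V = 0.8336 m/s; Re = 1.239e+04; f → 0.0293
Converged (Δf/f < 1%). With the final f = 0.0293: V = √(2·2120·0.0271/(0.0293·4.77·1190)) = 0.8312 m/s.
Q = V·A = 0.8312·(π/4·0.0271²) = 0.0004795 m³/s = 1.73 m³/h.

Q ≈ 1.73 m³/h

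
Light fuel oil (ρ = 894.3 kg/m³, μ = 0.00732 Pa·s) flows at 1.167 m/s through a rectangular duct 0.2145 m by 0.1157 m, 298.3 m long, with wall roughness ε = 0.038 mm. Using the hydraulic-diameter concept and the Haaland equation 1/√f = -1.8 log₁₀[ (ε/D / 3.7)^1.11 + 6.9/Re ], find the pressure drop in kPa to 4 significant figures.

ΔP ≈ 31.13 kPa

Hydraulic diameter D_h = 4A/P = 4·(0.2145·0.1157)/(2·(0.2145+0.1157)) = 0.09927/0.6604 = 0.1503 m.
Re = ρVD_h/μ = 894.3·1.167·0.1503/0.00732 = 2.143e+04.
ε/D_h = 3.8e-05/0.1503 = 0.000253; Haaland gives 1/√f = -1.8 log₁₀[2.38e-05+0.000322] = 6.23, so f = 0.02576.
ΔP = f(L/D_h)(ρV²/2) = 0.02576·298.3/0.1503·609 = 3.113e+04 Pa.
ΔP = 31.13 kPa.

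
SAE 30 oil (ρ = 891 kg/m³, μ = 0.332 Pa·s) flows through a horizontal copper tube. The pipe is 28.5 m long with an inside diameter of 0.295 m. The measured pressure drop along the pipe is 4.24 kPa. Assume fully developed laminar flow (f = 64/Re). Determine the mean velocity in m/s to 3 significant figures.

For laminar flow, f = 64/Re with Re = ρVD/μ, so Darcy-Weisbach reduces to ΔP = 32μLV/D². Solving for V: V = ΔP·D²/(32μL) = 4240·(0.295)²/(32·0.332·28.5) = 1.219 m/s.
Check: Re = ρVD/μ = 891·1.219·0.295/0.332 = 964.8 < 2300, so the laminar assumption holds.

V ≈ 1.22 m/s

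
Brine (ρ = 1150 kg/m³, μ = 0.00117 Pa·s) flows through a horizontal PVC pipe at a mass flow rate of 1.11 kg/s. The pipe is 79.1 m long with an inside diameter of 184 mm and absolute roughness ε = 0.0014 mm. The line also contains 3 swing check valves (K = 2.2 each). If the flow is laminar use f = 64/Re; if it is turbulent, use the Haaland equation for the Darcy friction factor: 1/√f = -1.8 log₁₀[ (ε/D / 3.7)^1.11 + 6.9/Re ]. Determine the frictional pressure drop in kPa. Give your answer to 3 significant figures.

A = πD²/4 = π(0.184)²/4 = 0.02659 m²; mean velocity V = ṁ/(ρA) = 1.11/(1150 · 0.02659) = 0.0363 m/s.
Reynolds number Re = ρVD/μ = 1150 · 0.0363 · 0.184 / 0.00117 = 6565.
Re > 4000 → turbulent. Relative roughness ε/D = 1.4e-06/0.184 = 7.61e-06. Haaland: 1/√f = -1.8 log₁₀[(7.61e-06/3.7)^1.11 + 6.9/6565] = -1.8 log₁₀[4.87e-07 + 0.00105] = 5.361, so f = 0.0348.
Total minor-loss coefficient ΣK = 3·2.2 = 6.6.
ΔP = [f·L/D + ΣK]·(ρV²/2) = [0.0348·79.1/0.184 + 6.6]·(1150·0.0363²/2) = [14.96 + 6.6]·0.7576 = 16.33 Pa.
ΔP = 16.33 Pa = 0.0163 kPa.

ΔP ≈ 0.0163 kPa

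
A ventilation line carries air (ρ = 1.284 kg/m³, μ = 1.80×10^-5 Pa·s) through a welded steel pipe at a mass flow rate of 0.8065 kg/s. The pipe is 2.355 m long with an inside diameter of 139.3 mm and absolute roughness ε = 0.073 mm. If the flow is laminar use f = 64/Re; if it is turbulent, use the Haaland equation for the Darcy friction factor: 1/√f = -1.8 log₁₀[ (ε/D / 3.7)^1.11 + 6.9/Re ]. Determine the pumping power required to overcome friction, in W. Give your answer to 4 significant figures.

A = πD²/4 = π(0.1393)²/4 = 0.01524 m²; mean velocity V = ṁ/(ρA) = 0.8065/(1.284 · 0.01524) = 41.21 m/s.
Reynolds number Re = ρVD/μ = 1.284 · 41.21 · 0.1393 / 1.8e-05 = 4.095e+05.
Re > 4000 → turbulent. Relative roughness ε/D = 7.3e-05/0.1393 = 0.000524. Haaland: 1/√f = -1.8 log₁₀[(0.000524/3.7)^1.11 + 6.9/4.095e+05] = -1.8 log₁₀[5.34e-05 + 1.68e-05] = 7.476, so f = 0.01789.
Darcy-Weisbach: ΔP = f(L/D)(ρV²/2) = 0.01789·(2.355/0.1393)·(1.284·41.21²/2) = 0.01789·16.91·1091 = 329.9 Pa.
Q = ṁ/ρ = 0.8065/1.284 = 0.6281 m³/s.
Pumping power P = QΔP = 0.6281·329.9 = 207.21 W = 207.2 W.

P ≈ 207.2 W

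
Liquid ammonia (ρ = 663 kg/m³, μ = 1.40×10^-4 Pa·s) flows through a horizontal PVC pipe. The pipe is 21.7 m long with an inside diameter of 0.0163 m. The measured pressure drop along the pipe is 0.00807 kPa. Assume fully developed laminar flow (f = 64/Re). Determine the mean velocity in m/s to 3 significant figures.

V ≈ 0.0221 m/s

For laminar flow, f = 64/Re with Re = ρVD/μ, so Darcy-Weisbach reduces to ΔP = 32μLV/D². Solving for V: V = ΔP·D²/(32μL) = 8.07·(0.0163)²/(32·0.00014·21.7) = 0.02206 m/s.
Check: Re = ρVD/μ = 663·0.02206·0.0163/0.00014 = 1702 < 2300, so the laminar assumption holds.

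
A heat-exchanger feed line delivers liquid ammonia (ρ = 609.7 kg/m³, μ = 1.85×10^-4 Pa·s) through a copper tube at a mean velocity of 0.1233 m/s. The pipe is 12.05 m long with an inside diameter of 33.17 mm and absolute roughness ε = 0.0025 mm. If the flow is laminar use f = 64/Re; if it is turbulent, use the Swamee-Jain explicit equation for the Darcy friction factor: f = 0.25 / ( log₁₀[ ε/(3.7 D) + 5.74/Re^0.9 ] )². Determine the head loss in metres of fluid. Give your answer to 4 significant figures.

Reynolds number Re = ρVD/μ = 609.7 · 0.1233 · 0.03317 / 0.000185 = 1.348e+04.
Re > 4000 → turbulent. Relative roughness ε/D = 2.5e-06/0.03317 = 7.54e-05. Swamee-Jain: f = 0.25/(log₁₀[7.54e-05/3.7 + 5.74/1.348e+04^0.9])² = 0.25/(log₁₀[2.04e-05 + 0.0011])² = 0.25/(-2.95)² = 0.02873.
Darcy-Weisbach: ΔP = f(L/D)(ρV²/2) = 0.02873·(12.05/0.03317)·(609.7·0.1233²/2) = 0.02873·363.3·4.635 = 48.37 Pa.
Head loss h_f = ΔP/(ρg) = 48.37/(609.7·9.81) = 0.008088 m.

h_f ≈ 0.008088 m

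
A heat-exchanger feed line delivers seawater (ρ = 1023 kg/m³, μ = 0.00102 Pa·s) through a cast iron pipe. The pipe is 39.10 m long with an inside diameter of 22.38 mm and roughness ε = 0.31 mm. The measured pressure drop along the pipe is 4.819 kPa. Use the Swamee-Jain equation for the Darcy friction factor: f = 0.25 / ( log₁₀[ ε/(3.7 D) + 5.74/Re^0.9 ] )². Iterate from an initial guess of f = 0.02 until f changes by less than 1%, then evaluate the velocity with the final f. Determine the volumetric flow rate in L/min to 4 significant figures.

Rearranging Darcy-Weisbach: V = √(2·ΔP·D/(f·L·ρ)). With ε/D = 0.00031/0.02238 = 0.0139, iterate starting from f = 0.02:
  f = 0.02 → V = √(2·4819·0.02238/(0.02·39.1·1023)) = 0.5193 m/s; Re = ρVD/μ = 1.166e+04; f → 0.04722
  f = 0.04722 → V = 0.3379 m/s; Re = 7586; f → 0.04928
  f = 0.04928 → V = 0.3308 m/s; Re = 7425; f → 0.0494
Converged (Δf/f < 1%). With the final f = 0.0494: V = √(2·4819·0.02238/(0.0494·39.1·1023)) = 0.3304 m/s.
Q = V·A = 0.3304·(π/4·0.02238²) = 0.00013 m³/s = 7.798 L/min.

Q ≈ 7.798 L/min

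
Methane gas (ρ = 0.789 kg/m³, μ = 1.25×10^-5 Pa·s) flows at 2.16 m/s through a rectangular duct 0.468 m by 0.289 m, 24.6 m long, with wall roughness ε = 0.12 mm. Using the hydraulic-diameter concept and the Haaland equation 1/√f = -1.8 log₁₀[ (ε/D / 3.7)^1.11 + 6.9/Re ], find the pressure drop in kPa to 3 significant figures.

Hydraulic diameter D_h = 4A/P = 4·(0.468·0.289)/(2·(0.468+0.289)) = 0.541/1.514 = 0.3573 m.
Re = ρVD_h/μ = 0.789·2.16·0.3573/1.25e-05 = 4.872e+04.
ε/D_h = 0.00012/0.3573 = 0.000336; Haaland gives 1/√f = -1.8 log₁₀[3.26e-05+0.000142] = 6.766, so f = 0.02184.
ΔP = f(L/D_h)(ρV²/2) = 0.02184·24.6/0.3573·1.841 = 2.768 Pa.
ΔP = 0.00277 kPa.

ΔP ≈ 0.00277 kPa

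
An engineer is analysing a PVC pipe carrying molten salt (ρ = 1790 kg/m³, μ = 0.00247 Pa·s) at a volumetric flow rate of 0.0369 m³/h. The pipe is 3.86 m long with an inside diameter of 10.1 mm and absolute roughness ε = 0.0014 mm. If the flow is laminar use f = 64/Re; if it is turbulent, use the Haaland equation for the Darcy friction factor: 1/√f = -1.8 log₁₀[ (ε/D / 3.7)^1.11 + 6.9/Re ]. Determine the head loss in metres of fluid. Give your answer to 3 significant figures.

Q = 0.0369 m³/h = 0.0369/3600 = 1.025e-05 m³/s.
Cross-sectional area A = πD²/4 = π(0.0101)²/4 = 8.012e-05 m²; mean velocity V = Q/A = 1.025e-05/8.012e-05 = 0.1279 m/s.
Reynolds number Re = ρVD/μ = 1790 · 0.1279 · 0.0101 / 0.00247 = 936.4.
Re < 2300 → laminar flow, so f = 64/Re = 64/936.4 = 0.06835 (the turbulent correlation is not needed).
Darcy-Weisbach: ΔP = f(L/D)(ρV²/2) = 0.06835·(3.86/0.0101)·(1790·0.1279²/2) = 0.06835·382.2·14.65 = 382.6 Pa.
Head loss h_f = ΔP/(ρg) = 382.6/(1790·9.81) = 0.0218 m.

h_f ≈ 0.0218 m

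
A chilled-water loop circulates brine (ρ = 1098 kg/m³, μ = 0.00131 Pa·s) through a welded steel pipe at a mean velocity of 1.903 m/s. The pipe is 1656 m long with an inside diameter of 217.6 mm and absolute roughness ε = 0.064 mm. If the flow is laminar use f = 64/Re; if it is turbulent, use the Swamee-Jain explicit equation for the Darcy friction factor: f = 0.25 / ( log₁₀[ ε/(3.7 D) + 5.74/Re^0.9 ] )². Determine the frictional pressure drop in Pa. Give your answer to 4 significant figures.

Reynolds number Re = ρVD/μ = 1098 · 1.903 · 0.2176 / 0.00131 = 3.471e+05.
Re > 4000 → turbulent. Relative roughness ε/D = 6.4e-05/0.2176 = 0.000294. Swamee-Jain: f = 0.25/(log₁₀[0.000294/3.7 + 5.74/3.471e+05^0.9])² = 0.25/(log₁₀[7.95e-05 + 5.92e-05])² = 0.25/(-3.858)² = 0.0168.
Darcy-Weisbach: ΔP = f(L/D)(ρV²/2) = 0.0168·(1656/0.2176)·(1098·1.903²/2) = 0.0168·7610·1988 = 2.542e+05 Pa.

ΔP ≈ 254200 Pa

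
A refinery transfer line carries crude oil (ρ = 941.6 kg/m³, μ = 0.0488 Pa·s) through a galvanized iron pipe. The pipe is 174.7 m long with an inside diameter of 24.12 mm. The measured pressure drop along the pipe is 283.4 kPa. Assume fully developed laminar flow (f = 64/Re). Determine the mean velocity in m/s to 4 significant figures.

For laminar flow, f = 64/Re with Re = ρVD/μ, so Darcy-Weisbach reduces to ΔP = 32μLV/D². Solving for V: V = ΔP·D²/(32μL) = 2.834e+05·(0.02412)²/(32·0.0488·174.7) = 0.6044 m/s.
Check: Re = ρVD/μ = 941.6·0.6044·0.02412/0.0488 = 281.3 < 2300, so the laminar assumption holds.

V ≈ 0.6044 m/s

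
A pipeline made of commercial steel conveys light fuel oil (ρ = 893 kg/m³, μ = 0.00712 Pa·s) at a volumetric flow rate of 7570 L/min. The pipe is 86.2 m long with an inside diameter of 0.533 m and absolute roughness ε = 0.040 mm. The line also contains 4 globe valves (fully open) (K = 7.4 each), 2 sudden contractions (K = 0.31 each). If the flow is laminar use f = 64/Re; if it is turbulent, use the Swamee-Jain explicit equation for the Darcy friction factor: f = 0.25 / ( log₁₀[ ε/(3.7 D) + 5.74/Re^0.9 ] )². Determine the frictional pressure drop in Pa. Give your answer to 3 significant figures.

Q = 7570 L/min = 7570/60000 = 0.1262 m³/s.
Cross-sectional area A = πD²/4 = π(0.533)²/4 = 0.2231 m²; mean velocity V = Q/A = 0.1262/0.2231 = 0.5655 m/s.
Reynolds number Re = ρVD/μ = 893 · 0.5655 · 0.533 / 0.00712 = 3.78e+04.
Re > 4000 → turbulent. Relative roughness ε/D = 4e-05/0.533 = 7.5e-05. Swamee-Jain: f = 0.25/(log₁₀[7.5e-05/3.7 + 5.74/3.78e+04^0.9])² = 0.25/(log₁₀[2.03e-05 + 0.000436])² = 0.25/(-3.341)² = 0.0224.
Total minor-loss coefficient ΣK = 4·7.4 + 2·0.31 = 30.2.
ΔP = [f·L/D + ΣK]·(ρV²/2) = [0.0224·86.2/0.533 + 30.2]·(893·0.5655²/2) = [3.622 + 30.2]·142.8 = 4831 Pa.

ΔP ≈ 4830 Pa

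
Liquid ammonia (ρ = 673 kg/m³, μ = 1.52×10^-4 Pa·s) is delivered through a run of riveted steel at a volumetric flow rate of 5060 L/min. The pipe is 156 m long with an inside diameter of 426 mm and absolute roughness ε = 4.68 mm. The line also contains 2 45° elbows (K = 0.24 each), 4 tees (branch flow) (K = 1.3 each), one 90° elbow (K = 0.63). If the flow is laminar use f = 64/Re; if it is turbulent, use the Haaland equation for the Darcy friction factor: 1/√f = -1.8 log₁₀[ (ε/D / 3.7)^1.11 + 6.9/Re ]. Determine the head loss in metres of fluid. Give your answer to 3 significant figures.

Q = 5060 L/min = 5060/60000 = 0.08433 m³/s.
Cross-sectional area A = πD²/4 = π(0.426)²/4 = 0.1425 m²; mean velocity V = Q/A = 0.08433/0.1425 = 0.5917 m/s.
Reynolds number Re = ρVD/μ = 673 · 0.5917 · 0.426 / 0.000152 = 1.116e+06.
Re > 4000 → turbulent. Relative roughness ε/D = 0.00468/0.426 = 0.011. Haaland: 1/√f = -1.8 log₁₀[(0.011/3.7)^1.11 + 6.9/1.116e+06] = -1.8 log₁₀[0.00157 + 6.18e-06] = 5.047, so f = 0.03926.
Total minor-loss coefficient ΣK = 2·0.24 + 4·1.3 + 1·0.63 = 6.31.
ΔP = [f·L/D + ΣK]·(ρV²/2) = [0.03926·156/0.426 + 6.31]·(673·0.5917²/2) = [14.38 + 6.31]·117.8 = 2437 Pa.
Head loss h_f = ΔP/(ρg) = 2437/(673·9.81) = 0.369 m.

h_f ≈ 0.369 m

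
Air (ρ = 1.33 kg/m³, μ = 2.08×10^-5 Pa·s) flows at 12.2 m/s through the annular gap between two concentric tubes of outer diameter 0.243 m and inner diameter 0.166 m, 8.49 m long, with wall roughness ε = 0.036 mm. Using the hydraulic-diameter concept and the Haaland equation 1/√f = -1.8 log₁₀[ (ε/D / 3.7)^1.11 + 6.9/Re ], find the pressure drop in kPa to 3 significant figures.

ΔP ≈ 0.234 kPa

Hydraulic diameter D_h = 4A/P = D_o - D_i = 0.243 - 0.166 = 0.077 m.
Re = ρVD_h/μ = 1.33·12.2·0.077/2.08e-05 = 6.007e+04.
ε/D_h = 3.6e-05/0.077 = 0.000468; Haaland gives 1/√f = -1.8 log₁₀[4.71e-05+0.000115] = 6.823, so f = 0.02148.
ΔP = f(L/D_h)(ρV²/2) = 0.02148·8.49/0.077·98.98 = 234.4 Pa.
ΔP = 0.234 kPa.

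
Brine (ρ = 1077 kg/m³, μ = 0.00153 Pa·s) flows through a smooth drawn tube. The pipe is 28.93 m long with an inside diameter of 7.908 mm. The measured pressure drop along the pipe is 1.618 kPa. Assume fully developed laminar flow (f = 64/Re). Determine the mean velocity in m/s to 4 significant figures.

For laminar flow, f = 64/Re with Re = ρVD/μ, so Darcy-Weisbach reduces to ΔP = 32μLV/D². Solving for V: V = ΔP·D²/(32μL) = 1618·(0.007908)²/(32·0.00153·28.93) = 0.07144 m/s.
Check: Re = ρVD/μ = 1077·0.07144·0.007908/0.00153 = 397.7 < 2300, so the laminar assumption holds.

V ≈ 0.07144 m/s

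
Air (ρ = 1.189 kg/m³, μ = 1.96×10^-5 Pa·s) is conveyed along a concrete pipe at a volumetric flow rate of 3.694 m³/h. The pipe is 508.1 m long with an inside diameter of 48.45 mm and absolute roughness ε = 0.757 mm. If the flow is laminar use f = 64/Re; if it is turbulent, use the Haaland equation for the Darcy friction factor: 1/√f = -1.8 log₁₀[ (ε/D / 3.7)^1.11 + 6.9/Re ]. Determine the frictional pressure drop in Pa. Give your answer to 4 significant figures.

Q = 3.694 m³/h = 3.694/3600 = 0.001026 m³/s.
Cross-sectional area A = πD²/4 = π(0.04845)²/4 = 0.001844 m²; mean velocity V = Q/A = 0.001026/0.001844 = 0.5566 m/s.
Reynolds number Re = ρVD/μ = 1.189 · 0.5566 · 0.04845 / 1.96e-05 = 1636.
Re < 2300 → laminar flow, so f = 64/Re = 64/1636 = 0.03912 (the turbulent correlation is not needed).
Darcy-Weisbach: ΔP = f(L/D)(ρV²/2) = 0.03912·(508.1/0.04845)·(1.189·0.5566²/2) = 0.03912·1.049e+04·0.1842 = 75.56 Pa.

ΔP ≈ 75.56 Pa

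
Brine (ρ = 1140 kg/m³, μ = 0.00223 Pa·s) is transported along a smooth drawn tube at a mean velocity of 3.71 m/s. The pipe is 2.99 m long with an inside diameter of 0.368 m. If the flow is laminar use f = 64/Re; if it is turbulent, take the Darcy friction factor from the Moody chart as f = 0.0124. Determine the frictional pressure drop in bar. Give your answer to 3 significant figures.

ΔP ≈ 0.00790 bar

Reynolds number Re = ρVD/μ = 1140 · 3.71 · 0.368 / 0.00223 = 6.979e+05.
Re > 4000 → turbulent; use the Moody-chart value f = 0.0124.
Darcy-Weisbach: ΔP = f(L/D)(ρV²/2) = 0.0124·(2.99/0.368)·(1140·3.71²/2) = 0.0124·8.125·7846 = 790.4 Pa.
ΔP = 790.4 Pa = 0.00790 bar.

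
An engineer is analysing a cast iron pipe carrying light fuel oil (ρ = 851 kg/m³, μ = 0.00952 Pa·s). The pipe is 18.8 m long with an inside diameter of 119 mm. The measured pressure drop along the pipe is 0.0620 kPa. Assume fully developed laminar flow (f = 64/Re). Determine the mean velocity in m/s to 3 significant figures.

V ≈ 0.153 m/s

For laminar flow, f = 64/Re with Re = ρVD/μ, so Darcy-Weisbach reduces to ΔP = 32μLV/D². Solving for V: V = ΔP·D²/(32μL) = 62·(0.119)²/(32·0.00952·18.8) = 0.1533 m/s.
Check: Re = ρVD/μ = 851·0.1533·0.119/0.00952 = 1631 < 2300, so the laminar assumption holds.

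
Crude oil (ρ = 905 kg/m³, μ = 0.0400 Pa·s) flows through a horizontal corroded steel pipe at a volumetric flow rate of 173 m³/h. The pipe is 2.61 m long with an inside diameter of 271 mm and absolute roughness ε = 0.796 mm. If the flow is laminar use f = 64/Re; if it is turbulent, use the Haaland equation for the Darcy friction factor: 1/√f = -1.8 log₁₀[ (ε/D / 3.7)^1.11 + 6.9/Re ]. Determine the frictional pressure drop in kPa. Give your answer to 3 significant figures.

ΔP ≈ 0.122 kPa

Q = 173 m³/h = 173/3600 = 0.04806 m³/s.
Cross-sectional area A = πD²/4 = π(0.271)²/4 = 0.05768 m²; mean velocity V = Q/A = 0.04806/0.05768 = 0.8331 m/s.
Reynolds number Re = ρVD/μ = 905 · 0.8331 · 0.271 / 0.04 = 5108.
Re > 4000 → turbulent. Relative roughness ε/D = 0.000796/0.271 = 0.00294. Haaland: 1/√f = -1.8 log₁₀[(0.00294/3.7)^1.11 + 6.9/5108] = -1.8 log₁₀[0.000362 + 0.00135] = 4.979, so f = 0.04033.
Darcy-Weisbach: ΔP = f(L/D)(ρV²/2) = 0.04033·(2.61/0.271)·(905·0.8331²/2) = 0.04033·9.631·314.1 = 122 Pa.
ΔP = 122 Pa = 0.122 kPa.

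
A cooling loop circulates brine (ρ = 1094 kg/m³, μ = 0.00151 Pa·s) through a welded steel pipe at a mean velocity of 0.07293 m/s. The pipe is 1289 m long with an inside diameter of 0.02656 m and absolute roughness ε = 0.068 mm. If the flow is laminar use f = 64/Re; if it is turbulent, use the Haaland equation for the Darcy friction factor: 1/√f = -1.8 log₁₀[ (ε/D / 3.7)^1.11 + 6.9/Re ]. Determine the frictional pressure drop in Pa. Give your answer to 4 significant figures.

Reynolds number Re = ρVD/μ = 1094 · 0.07293 · 0.02656 / 0.00151 = 1403.
Re < 2300 → laminar flow, so f = 64/Re = 64/1403 = 0.0456 (the turbulent correlation is not needed).
Darcy-Weisbach: ΔP = f(L/D)(ρV²/2) = 0.0456·(1289/0.02656)·(1094·0.07293²/2) = 0.0456·4.853e+04·2.909 = 6439 Pa.

ΔP ≈ 6439 Pa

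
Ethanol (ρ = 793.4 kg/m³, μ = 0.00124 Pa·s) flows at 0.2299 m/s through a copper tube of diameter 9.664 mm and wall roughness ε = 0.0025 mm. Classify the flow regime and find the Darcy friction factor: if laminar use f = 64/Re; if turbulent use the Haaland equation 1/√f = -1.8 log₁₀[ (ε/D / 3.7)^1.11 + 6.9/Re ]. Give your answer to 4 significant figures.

f ≈ 0.04502

Re = ρVD/μ = 793.4·0.2299·0.009664/0.00124 = 1422.
Re < 2300 → laminar, so f = 64/Re = 0.04502 (roughness is irrelevant in laminar flow).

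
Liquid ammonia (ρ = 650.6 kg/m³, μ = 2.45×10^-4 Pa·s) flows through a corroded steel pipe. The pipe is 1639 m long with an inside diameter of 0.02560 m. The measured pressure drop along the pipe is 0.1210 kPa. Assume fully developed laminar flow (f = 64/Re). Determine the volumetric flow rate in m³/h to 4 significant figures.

Q ≈ 0.01144 m³/h

For laminar flow, f = 64/Re with Re = ρVD/μ, so Darcy-Weisbach reduces to ΔP = 32μLV/D². Solving for V: V = ΔP·D²/(32μL) = 121·(0.0256)²/(32·0.000245·1639) = 0.006171 m/s.
Check: Re = ρVD/μ = 650.6·0.006171·0.0256/0.000245 = 419.5 < 2300, so the laminar assumption holds.
Q = V·A = 0.006171·(π/4·0.0256²) = 3.176e-06 m³/s = 0.01144 m³/h.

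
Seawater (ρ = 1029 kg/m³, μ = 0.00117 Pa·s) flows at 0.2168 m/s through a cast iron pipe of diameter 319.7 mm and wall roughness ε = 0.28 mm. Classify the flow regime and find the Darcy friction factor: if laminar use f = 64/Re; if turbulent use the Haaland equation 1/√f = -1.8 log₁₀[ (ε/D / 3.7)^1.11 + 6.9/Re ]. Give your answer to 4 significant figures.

Re = ρVD/μ = 1029·0.2168·0.3197/0.00117 = 6.096e+04.
Re > 4000 → turbulent. ε/D = 0.00028/0.3197 = 0.000876; Haaland: 1/√f = -1.8 log₁₀[9.45e-05 + 0.000113] = 6.629, so f = 0.02276.

f ≈ 0.02276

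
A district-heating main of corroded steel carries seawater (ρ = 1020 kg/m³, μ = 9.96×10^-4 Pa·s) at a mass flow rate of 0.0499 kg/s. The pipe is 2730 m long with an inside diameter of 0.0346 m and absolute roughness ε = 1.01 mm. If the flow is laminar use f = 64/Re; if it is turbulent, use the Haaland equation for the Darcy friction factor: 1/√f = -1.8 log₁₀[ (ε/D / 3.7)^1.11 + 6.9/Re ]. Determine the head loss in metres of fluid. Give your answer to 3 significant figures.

A = πD²/4 = π(0.0346)²/4 = 0.0009402 m²; mean velocity V = ṁ/(ρA) = 0.0499/(1020 · 0.0009402) = 0.05203 m/s.
Reynolds number Re = ρVD/μ = 1020 · 0.05203 · 0.0346 / 0.000996 = 1844.
Re < 2300 → laminar flow, so f = 64/Re = 64/1844 = 0.03471 (the turbulent correlation is not needed).
Darcy-Weisbach: ΔP = f(L/D)(ρV²/2) = 0.03471·(2730/0.0346)·(1020·0.05203²/2) = 0.03471·7.89e+04·1.381 = 3782 Pa.
Head loss h_f = ΔP/(ρg) = 3782/(1020·9.81) = 0.378 m.

h_f ≈ 0.378 m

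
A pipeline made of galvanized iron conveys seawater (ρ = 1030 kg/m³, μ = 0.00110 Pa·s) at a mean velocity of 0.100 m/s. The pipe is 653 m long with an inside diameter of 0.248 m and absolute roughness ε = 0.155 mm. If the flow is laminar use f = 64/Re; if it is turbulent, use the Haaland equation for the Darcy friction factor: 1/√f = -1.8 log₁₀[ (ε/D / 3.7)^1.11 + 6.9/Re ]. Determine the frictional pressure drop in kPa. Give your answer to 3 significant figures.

Reynolds number Re = ρVD/μ = 1030 · 0.1 · 0.248 / 0.0011 = 2.322e+04.
Re > 4000 → turbulent. Relative roughness ε/D = 0.000155/0.248 = 0.000625. Haaland: 1/√f = -1.8 log₁₀[(0.000625/3.7)^1.11 + 6.9/2.322e+04] = -1.8 log₁₀[6.5e-05 + 0.000297] = 6.194, so f = 0.02606.
Darcy-Weisbach: ΔP = f(L/D)(ρV²/2) = 0.02606·(653/0.248)·(1030·0.1²/2) = 0.02606·2633·5.15 = 353.4 Pa.
ΔP = 353.4 Pa = 0.353 kPa.

ΔP ≈ 0.353 kPa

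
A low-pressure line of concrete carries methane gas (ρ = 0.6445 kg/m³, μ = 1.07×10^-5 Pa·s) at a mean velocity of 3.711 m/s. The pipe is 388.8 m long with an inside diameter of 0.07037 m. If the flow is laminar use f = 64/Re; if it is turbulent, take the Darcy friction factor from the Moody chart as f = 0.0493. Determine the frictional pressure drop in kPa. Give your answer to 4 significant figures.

Reynolds number Re = ρVD/μ = 0.6445 · 3.711 · 0.07037 / 1.07e-05 = 1.573e+04.
Re > 4000 → turbulent; use the Moody-chart value f = 0.0493.
Darcy-Weisbach: ΔP = f(L/D)(ρV²/2) = 0.0493·(388.8/0.07037)·(0.6445·3.711²/2) = 0.0493·5525·4.438 = 1209 Pa.
ΔP = 1209 Pa = 1.209 kPa.

ΔP ≈ 1.209 kPa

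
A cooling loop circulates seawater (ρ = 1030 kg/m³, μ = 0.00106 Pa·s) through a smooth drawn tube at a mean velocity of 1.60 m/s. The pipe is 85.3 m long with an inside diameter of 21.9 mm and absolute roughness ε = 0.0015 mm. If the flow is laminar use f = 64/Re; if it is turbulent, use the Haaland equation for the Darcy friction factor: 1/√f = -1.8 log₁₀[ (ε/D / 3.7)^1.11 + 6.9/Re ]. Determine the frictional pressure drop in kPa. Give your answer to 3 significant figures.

ΔP ≈ 117 kPa

Reynolds number Re = ρVD/μ = 1030 · 1.6 · 0.0219 / 0.00106 = 3.405e+04.
Re > 4000 → turbulent. Relative roughness ε/D = 1.5e-06/0.0219 = 6.85e-05. Haaland: 1/√f = -1.8 log₁₀[(6.85e-05/3.7)^1.11 + 6.9/3.405e+04] = -1.8 log₁₀[5.58e-06 + 0.000203] = 6.627, so f = 0.02277.
Darcy-Weisbach: ΔP = f(L/D)(ρV²/2) = 0.02277·(85.3/0.0219)·(1030·1.6²/2) = 0.02277·3895·1318 = 1.169e+05 Pa.
ΔP = 1.169e+05 Pa = 117 kPa.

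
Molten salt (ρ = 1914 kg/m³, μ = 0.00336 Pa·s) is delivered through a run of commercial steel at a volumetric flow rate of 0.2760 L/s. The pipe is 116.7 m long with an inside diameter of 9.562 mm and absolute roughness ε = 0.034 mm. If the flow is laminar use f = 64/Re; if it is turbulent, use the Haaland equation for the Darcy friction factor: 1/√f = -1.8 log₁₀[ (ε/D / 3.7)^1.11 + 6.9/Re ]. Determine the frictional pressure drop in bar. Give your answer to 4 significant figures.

ΔP ≈ 55.07 bar

Q = 0.2760 L/s = 0.2760/1000 = 0.000276 m³/s.
Cross-sectional area A = πD²/4 = π(0.009562)²/4 = 7.181e-05 m²; mean velocity V = Q/A = 0.000276/7.181e-05 = 3.843 m/s.
Reynolds number Re = ρVD/μ = 1914 · 3.843 · 0.009562 / 0.00336 = 2.094e+04.
Re > 4000 → turbulent. Relative roughness ε/D = 3.4e-05/0.009562 = 0.00356. Haaland: 1/√f = -1.8 log₁₀[(0.00356/3.7)^1.11 + 6.9/2.094e+04] = -1.8 log₁₀[0.000448 + 0.00033] = 5.597, so f = 0.03192.
Darcy-Weisbach: ΔP = f(L/D)(ρV²/2) = 0.03192·(116.7/0.009562)·(1914·3.843²/2) = 0.03192·1.22e+04·1.414e+04 = 5.507e+06 Pa.
ΔP = 5.507e+06 Pa = 55.07 bar.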